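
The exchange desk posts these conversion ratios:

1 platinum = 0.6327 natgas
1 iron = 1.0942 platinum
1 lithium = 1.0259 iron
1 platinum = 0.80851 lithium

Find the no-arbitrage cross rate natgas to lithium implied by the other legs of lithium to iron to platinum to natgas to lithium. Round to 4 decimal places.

1.4080

Known legs of the cycle: 1.0259 × 1.0942 × 0.6327 = 0.710230918806
For no arbitrage the full-cycle product must be 1, so the missing rate is 1 / 0.710230918806 ≈ 1.407993.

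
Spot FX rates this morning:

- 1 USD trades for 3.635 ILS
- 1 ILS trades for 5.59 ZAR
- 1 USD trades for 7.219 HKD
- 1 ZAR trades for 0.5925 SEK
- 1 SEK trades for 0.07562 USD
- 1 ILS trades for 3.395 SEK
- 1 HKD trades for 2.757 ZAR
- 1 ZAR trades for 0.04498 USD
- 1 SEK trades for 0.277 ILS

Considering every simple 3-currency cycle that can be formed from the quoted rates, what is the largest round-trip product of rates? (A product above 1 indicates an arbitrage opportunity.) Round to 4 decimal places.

0.9332

USD→ILS→SEK→USD: 3.635 × 3.395 × 0.07562 = 0.93321
SEK→ILS→ZAR→SEK: 0.277 × 5.59 × 0.5925 = 0.91744
USD→ILS→ZAR→USD: 3.635 × 5.59 × 0.04498 = 0.91398
HKD→ZAR→USD→HKD: 2.757 × 0.04498 × 7.219 = 0.89523
Maximum is USD→ILS→SEK→USD at 0.9332; no arbitrage — every cycle loses value.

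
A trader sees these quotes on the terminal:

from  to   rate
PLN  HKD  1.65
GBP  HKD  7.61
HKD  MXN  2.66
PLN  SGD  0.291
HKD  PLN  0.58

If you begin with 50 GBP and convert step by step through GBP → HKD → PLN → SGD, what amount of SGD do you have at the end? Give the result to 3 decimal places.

50 GBP × 7.61 = 380.5 HKD
380.5 HKD × 0.58 = 220.69 PLN
220.69 PLN × 0.291 = 64.22079 SGD

64.221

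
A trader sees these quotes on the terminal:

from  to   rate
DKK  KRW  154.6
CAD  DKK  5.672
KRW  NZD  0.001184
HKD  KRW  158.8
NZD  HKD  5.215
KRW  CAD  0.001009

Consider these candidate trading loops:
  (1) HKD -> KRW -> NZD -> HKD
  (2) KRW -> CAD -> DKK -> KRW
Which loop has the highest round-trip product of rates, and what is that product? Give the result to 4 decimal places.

0.9805

(1) 158.8 × 0.001184 × 5.215 = 0.98052
(2) 0.001009 × 5.672 × 154.6 = 0.88478
Highest is cycle (1) at 0.9805 (≤1, no arbitrage).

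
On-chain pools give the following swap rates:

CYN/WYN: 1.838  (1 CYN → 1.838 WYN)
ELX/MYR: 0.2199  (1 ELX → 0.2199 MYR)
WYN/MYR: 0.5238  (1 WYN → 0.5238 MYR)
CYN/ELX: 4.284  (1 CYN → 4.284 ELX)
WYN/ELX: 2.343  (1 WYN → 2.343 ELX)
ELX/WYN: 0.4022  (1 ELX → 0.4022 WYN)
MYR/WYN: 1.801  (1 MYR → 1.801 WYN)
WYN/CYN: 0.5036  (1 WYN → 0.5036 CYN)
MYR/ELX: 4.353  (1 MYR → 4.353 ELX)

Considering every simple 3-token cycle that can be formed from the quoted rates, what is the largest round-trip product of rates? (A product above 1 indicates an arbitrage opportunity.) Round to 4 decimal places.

0.9279

MYR→WYN→ELX→MYR: 1.801 × 2.343 × 0.2199 = 0.92792
MYR→ELX→WYN→MYR: 4.353 × 0.4022 × 0.5238 = 0.91706
WYN→CYN→ELX→WYN: 0.5036 × 4.284 × 0.4022 = 0.86772
Maximum is MYR→WYN→ELX→MYR at 0.9279; no arbitrage — every cycle loses value.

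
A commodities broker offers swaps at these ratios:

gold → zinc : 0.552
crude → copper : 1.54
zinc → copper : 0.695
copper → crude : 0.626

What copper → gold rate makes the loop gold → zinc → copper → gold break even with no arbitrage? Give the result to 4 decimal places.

Known legs of the cycle: 0.552 × 0.695 = 0.38364
For no arbitrage the full-cycle product must be 1, so the missing rate is 1 / 0.38364 ≈ 2.606610.

2.6066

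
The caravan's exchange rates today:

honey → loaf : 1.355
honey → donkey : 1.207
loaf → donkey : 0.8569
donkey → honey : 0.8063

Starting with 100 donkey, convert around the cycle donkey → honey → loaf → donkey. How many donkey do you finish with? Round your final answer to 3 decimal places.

100 donkey × 0.8063 = 80.63 honey
80.63 honey × 1.355 = 109.25365 loaf
109.25365 loaf × 0.8569 = 93.619452685 donkey

93.619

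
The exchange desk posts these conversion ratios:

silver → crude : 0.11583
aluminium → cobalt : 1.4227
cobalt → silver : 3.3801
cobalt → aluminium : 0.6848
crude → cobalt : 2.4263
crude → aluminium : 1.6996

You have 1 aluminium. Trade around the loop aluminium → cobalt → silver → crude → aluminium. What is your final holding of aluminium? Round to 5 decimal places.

0.94670

1 aluminium × 1.4227 = 1.4227 cobalt
1.4227 cobalt × 3.3801 = 4.80886827 silver
4.80886827 silver × 0.11583 = 0.5570112117141 crude
0.5570112117141 crude × 1.6996 = 0.94669625542928436 aluminium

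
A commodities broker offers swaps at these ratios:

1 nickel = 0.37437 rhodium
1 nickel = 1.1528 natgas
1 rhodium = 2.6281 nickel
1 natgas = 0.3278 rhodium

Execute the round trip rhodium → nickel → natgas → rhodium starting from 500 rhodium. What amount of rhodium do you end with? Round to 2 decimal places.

496.56

500 rhodium × 2.6281 = 1314.05 nickel
1314.05 nickel × 1.1528 = 1514.83684 natgas
1514.83684 natgas × 0.3278 = 496.563516152 rhodium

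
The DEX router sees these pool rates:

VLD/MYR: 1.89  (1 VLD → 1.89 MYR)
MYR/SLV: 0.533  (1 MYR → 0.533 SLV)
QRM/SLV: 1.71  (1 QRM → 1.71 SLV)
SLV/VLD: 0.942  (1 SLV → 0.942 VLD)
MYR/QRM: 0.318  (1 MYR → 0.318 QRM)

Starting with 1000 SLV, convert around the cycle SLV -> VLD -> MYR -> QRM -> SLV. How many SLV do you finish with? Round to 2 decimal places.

1000 SLV × 0.942 = 942 VLD
942 VLD × 1.89 = 1780.38 MYR
1780.38 MYR × 0.318 = 566.16084 QRM
566.16084 QRM × 1.71 = 968.1350364 SLV

968.14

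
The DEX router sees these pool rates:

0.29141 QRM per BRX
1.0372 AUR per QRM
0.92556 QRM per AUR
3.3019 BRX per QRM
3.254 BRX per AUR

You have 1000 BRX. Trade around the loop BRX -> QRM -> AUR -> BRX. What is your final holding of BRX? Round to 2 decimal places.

1000 BRX × 0.29141 = 291.41 QRM
291.41 QRM × 1.0372 = 302.250452 AUR
302.250452 AUR × 3.254 = 983.522970808 BRX

983.52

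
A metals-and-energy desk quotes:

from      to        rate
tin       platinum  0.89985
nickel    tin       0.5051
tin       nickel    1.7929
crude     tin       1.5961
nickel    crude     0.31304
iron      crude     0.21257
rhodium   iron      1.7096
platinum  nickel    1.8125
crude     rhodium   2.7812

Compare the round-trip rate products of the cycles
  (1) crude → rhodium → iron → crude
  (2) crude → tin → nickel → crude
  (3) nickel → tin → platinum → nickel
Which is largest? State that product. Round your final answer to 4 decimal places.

(1) 2.7812 × 1.7096 × 0.21257 = 1.01071
(2) 1.5961 × 1.7929 × 0.31304 = 0.89581
(3) 0.5051 × 0.89985 × 1.8125 = 0.82381
Highest is cycle (1) at 1.0107 (>1, arbitrage).

1.0107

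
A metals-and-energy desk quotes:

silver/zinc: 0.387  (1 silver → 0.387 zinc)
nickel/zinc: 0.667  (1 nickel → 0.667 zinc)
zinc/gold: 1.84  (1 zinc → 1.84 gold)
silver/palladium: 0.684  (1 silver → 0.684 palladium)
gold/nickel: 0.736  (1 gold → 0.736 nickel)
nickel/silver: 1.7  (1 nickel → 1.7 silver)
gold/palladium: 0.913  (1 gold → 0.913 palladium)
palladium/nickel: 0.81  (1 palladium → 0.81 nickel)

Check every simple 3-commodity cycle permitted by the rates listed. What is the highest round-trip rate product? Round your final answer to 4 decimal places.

silver→palladium→nickel→silver: 0.684 × 0.81 × 1.7 = 0.94187
nickel→zinc→gold→nickel: 0.667 × 1.84 × 0.736 = 0.90328
Maximum is silver→palladium→nickel→silver at 0.9419; no arbitrage — every cycle loses value.

0.9419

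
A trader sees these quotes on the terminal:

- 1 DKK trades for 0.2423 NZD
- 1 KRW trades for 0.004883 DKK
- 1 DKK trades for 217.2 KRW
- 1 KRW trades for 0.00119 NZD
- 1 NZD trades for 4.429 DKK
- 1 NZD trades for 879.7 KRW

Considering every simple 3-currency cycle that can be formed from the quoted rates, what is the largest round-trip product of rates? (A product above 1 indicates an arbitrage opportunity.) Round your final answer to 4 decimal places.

DKK→KRW→NZD→DKK: 217.2 × 0.00119 × 4.429 = 1.14475
DKK→NZD→KRW→DKK: 0.2423 × 879.7 × 0.004883 = 1.04082
Maximum is DKK→KRW→NZD→DKK at 1.1448; arbitrage exists.

1.1448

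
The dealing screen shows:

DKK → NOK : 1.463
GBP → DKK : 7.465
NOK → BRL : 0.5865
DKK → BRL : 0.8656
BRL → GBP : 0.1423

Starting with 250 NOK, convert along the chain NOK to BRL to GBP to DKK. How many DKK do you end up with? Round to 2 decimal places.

155.76

250 NOK × 0.5865 = 146.625 BRL
146.625 BRL × 0.1423 = 20.8647375 GBP
20.8647375 GBP × 7.465 = 155.7552654375 DKK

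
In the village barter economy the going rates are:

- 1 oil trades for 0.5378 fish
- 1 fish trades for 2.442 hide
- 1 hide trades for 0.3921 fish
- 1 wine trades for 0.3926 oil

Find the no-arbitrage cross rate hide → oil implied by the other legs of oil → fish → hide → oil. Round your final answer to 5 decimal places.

Known legs of the cycle: 0.5378 × 2.442 = 1.3133076
For no arbitrage the full-cycle product must be 1, so the missing rate is 1 / 1.3133076 ≈ 0.7614362.

0.76144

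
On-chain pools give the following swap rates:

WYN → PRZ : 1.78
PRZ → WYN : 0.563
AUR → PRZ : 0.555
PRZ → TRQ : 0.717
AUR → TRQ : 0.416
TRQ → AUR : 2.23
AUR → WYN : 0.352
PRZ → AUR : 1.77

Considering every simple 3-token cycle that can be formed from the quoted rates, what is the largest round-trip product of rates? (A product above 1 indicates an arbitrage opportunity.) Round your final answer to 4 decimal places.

1.1090

WYN→PRZ→AUR→WYN: 1.78 × 1.77 × 0.352 = 1.10901
TRQ→AUR→PRZ→TRQ: 2.23 × 0.555 × 0.717 = 0.88740
Maximum is WYN→PRZ→AUR→WYN at 1.1090; arbitrage exists.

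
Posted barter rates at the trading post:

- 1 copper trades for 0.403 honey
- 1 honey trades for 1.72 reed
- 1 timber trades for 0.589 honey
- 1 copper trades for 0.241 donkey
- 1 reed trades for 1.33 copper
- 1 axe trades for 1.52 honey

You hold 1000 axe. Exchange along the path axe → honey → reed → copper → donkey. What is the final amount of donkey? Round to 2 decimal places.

1000 axe × 1.52 = 1520 honey
1520 honey × 1.72 = 2614.4 reed
2614.4 reed × 1.33 = 3477.152 copper
3477.152 copper × 0.241 = 837.993632 donkey

837.99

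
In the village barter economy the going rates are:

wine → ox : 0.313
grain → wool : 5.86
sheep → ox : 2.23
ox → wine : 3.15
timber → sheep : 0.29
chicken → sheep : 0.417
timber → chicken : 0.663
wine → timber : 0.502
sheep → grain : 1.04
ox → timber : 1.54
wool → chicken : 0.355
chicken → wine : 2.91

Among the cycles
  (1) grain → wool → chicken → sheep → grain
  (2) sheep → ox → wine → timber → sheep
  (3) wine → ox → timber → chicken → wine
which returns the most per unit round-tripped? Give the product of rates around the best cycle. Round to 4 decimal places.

(1) 5.86 × 0.355 × 0.417 × 1.04 = 0.90218
(2) 2.23 × 3.15 × 0.502 × 0.29 = 1.02263
(3) 0.313 × 1.54 × 0.663 × 2.91 = 0.92998
Highest is cycle (2) at 1.0226 (>1, arbitrage).

1.0226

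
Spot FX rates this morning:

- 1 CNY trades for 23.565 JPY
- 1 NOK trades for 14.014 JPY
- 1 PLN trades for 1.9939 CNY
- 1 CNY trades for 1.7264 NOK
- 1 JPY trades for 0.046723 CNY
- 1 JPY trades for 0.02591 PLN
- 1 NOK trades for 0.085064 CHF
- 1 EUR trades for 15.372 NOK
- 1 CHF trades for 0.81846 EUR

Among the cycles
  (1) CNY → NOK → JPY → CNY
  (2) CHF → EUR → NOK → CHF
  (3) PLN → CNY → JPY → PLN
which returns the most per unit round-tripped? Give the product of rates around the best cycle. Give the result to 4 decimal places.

1.2174

(1) 1.7264 × 14.014 × 0.046723 = 1.13041
(2) 0.81846 × 15.372 × 0.085064 = 1.07022
(3) 1.9939 × 23.565 × 0.02591 = 1.21741
Highest is cycle (3) at 1.2174 (>1, arbitrage).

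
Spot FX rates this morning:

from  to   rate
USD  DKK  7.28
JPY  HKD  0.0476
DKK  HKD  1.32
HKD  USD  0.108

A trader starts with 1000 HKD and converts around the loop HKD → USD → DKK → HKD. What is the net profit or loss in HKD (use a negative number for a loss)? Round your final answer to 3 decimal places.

1000 HKD × 0.108 = 108 USD
108 USD × 7.28 = 786.24 DKK
786.24 DKK × 1.32 = 1037.8368 HKD
Net change: 1037.8368 − 1000 = 37.8368 HKD

37.837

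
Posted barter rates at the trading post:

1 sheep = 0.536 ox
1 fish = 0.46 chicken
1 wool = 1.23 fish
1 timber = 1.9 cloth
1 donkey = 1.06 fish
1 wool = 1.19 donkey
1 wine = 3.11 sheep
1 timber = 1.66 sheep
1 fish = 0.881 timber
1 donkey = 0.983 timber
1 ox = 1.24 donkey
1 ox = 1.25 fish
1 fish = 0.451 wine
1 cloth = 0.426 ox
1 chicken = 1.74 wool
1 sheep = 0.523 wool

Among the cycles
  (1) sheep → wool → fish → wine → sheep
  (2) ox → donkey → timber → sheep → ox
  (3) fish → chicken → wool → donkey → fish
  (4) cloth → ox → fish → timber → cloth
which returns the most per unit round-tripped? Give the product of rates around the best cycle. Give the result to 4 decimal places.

(1) 0.523 × 1.23 × 0.451 × 3.11 = 0.90228
(2) 1.24 × 0.983 × 1.66 × 0.536 = 1.08455
(3) 0.46 × 1.74 × 1.19 × 1.06 = 1.00962
(4) 0.426 × 1.25 × 0.881 × 1.9 = 0.89135
Highest is cycle (2) at 1.0845 (>1, arbitrage).

1.0845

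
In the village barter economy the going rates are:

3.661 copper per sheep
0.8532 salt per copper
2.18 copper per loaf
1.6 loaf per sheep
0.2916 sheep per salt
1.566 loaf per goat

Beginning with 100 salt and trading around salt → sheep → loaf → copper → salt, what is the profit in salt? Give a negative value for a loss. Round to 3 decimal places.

-13.221

100 salt × 0.2916 = 29.16 sheep
29.16 sheep × 1.6 = 46.656 loaf
46.656 loaf × 2.18 = 101.71008 copper
101.71008 copper × 0.8532 = 86.779040256 salt
Net change: 86.779040256 − 100 = -13.220959744 salt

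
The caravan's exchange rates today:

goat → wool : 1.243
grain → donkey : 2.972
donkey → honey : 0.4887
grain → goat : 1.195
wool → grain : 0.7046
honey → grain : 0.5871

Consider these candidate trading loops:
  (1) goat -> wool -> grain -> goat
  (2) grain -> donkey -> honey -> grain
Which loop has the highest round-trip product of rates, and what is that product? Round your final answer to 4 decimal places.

1.0466

(1) 1.243 × 0.7046 × 1.195 = 1.04660
(2) 2.972 × 0.4887 × 0.5871 = 0.85271
Highest is cycle (1) at 1.0466 (>1, arbitrage).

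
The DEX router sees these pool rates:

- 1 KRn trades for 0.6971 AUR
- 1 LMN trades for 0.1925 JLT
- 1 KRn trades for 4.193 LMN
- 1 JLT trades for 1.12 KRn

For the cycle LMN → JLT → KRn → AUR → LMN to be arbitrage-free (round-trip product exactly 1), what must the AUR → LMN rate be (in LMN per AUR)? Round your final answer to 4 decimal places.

Known legs of the cycle: 0.1925 × 1.12 × 0.6971 = 0.15029476
For no arbitrage the full-cycle product must be 1, so the missing rate is 1 / 0.15029476 ≈ 6.653592.

6.6536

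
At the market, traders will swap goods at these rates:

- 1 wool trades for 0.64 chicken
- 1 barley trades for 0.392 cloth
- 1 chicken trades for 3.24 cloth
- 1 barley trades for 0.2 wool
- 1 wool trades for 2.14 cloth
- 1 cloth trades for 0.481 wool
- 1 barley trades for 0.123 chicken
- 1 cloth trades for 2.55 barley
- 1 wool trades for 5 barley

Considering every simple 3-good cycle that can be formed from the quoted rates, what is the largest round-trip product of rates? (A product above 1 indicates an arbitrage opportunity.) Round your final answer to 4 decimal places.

wool→cloth→barley→wool: 2.14 × 2.55 × 0.2 = 1.09140
chicken→cloth→barley→chicken: 3.24 × 2.55 × 0.123 = 1.01623
wool→chicken→cloth→wool: 0.64 × 3.24 × 0.481 = 0.99740
wool→barley→cloth→wool: 5 × 0.392 × 0.481 = 0.94276
Maximum is wool→cloth→barley→wool at 1.0914; arbitrage exists.

1.0914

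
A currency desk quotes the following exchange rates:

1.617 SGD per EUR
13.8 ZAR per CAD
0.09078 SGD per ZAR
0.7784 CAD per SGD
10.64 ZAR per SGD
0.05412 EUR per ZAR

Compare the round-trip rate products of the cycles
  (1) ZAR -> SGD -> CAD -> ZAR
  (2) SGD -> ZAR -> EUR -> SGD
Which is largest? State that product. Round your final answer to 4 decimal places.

0.9752

(1) 0.09078 × 0.7784 × 13.8 = 0.97515
(2) 10.64 × 0.05412 × 1.617 = 0.93113
Highest is cycle (1) at 0.9752 (≤1, no arbitrage).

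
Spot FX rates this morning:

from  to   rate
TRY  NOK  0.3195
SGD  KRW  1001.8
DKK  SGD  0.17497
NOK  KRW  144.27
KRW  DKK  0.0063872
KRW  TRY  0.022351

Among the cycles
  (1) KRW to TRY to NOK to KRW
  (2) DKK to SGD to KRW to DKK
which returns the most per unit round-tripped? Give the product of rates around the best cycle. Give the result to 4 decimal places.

1.1196

(1) 0.022351 × 0.3195 × 144.27 = 1.03025
(2) 0.17497 × 1001.8 × 0.0063872 = 1.11958
Highest is cycle (2) at 1.1196 (>1, arbitrage).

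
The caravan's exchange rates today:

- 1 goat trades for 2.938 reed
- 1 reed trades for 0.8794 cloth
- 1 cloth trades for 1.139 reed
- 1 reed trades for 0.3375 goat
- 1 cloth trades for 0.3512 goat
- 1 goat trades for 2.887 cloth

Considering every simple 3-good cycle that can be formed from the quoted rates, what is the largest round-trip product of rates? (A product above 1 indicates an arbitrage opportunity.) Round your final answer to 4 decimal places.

1.1098

goat→cloth→reed→goat: 2.887 × 1.139 × 0.3375 = 1.10980
goat→reed→cloth→goat: 2.938 × 0.8794 × 0.3512 = 0.90739
Maximum is goat→cloth→reed→goat at 1.1098; arbitrage exists.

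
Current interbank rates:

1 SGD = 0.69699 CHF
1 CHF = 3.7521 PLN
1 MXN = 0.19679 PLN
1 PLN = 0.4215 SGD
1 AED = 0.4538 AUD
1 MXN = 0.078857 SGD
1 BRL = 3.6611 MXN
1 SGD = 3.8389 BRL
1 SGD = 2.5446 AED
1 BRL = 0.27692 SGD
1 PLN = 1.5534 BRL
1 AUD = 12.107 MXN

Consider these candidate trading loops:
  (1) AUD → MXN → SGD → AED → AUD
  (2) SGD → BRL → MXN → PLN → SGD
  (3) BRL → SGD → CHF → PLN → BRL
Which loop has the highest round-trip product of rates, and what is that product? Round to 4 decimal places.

1.1658

(1) 12.107 × 0.078857 × 2.5446 × 0.4538 = 1.10245
(2) 3.8389 × 3.6611 × 0.19679 × 0.4215 = 1.16579
(3) 0.27692 × 0.69699 × 3.7521 × 1.5534 = 1.12496
Highest is cycle (2) at 1.1658 (>1, arbitrage).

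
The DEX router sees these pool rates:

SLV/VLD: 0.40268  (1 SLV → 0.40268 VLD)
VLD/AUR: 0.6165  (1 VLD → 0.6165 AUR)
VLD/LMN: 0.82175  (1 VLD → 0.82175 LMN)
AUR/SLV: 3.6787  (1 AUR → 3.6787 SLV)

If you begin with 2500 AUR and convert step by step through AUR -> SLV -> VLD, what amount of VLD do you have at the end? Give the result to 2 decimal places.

2500 AUR × 3.6787 = 9196.75 SLV
9196.75 SLV × 0.40268 = 3703.34729 VLD

3703.35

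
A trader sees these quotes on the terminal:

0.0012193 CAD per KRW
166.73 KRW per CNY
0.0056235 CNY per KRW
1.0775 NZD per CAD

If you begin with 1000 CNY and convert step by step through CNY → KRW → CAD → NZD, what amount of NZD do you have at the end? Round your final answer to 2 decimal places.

1000 CNY × 166.73 = 166730 KRW
166730 KRW × 0.0012193 = 203.293889 CAD
203.293889 CAD × 1.0775 = 219.0491653975 NZD

219.05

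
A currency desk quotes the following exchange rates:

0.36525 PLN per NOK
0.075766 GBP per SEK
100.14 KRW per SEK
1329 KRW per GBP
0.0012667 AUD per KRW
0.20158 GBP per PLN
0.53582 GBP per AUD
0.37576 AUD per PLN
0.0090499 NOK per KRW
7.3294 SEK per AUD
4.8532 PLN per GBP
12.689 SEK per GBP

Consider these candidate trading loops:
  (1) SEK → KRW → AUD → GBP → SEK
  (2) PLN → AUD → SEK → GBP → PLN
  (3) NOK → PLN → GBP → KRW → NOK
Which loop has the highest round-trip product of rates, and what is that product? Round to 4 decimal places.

(1) 100.14 × 0.0012667 × 0.53582 × 12.689 = 0.86244
(2) 0.37576 × 7.3294 × 0.075766 × 4.8532 = 1.01270
(3) 0.36525 × 0.20158 × 1329 × 0.0090499 = 0.88554
Highest is cycle (2) at 1.0127 (>1, arbitrage).

1.0127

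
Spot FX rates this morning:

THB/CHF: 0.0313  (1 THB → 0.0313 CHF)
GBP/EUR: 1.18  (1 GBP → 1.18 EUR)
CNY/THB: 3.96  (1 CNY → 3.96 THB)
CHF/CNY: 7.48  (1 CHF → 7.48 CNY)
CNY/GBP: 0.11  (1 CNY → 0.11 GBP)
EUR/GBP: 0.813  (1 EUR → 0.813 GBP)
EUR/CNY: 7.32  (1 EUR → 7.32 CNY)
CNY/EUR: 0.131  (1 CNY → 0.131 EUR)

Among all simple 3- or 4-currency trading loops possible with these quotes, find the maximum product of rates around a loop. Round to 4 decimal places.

0.9501

GBP→EUR→CNY→GBP: 1.18 × 7.32 × 0.11 = 0.95014
CHF→CNY→THB→CHF: 7.48 × 3.96 × 0.0313 = 0.92713
Maximum is GBP→EUR→CNY→GBP at 0.9501; no arbitrage — every cycle loses value.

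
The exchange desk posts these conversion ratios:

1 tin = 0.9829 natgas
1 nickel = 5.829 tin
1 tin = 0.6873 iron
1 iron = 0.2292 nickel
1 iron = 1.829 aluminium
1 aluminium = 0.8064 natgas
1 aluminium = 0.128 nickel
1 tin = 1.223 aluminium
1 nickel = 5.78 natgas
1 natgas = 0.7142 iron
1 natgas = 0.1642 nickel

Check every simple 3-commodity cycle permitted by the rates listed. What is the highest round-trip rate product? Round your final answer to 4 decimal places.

1.0534

aluminium→natgas→iron→aluminium: 0.8064 × 0.7142 × 1.829 = 1.05338
nickel→natgas→iron→nickel: 5.78 × 0.7142 × 0.2292 = 0.94616
tin→natgas→nickel→tin: 0.9829 × 0.1642 × 5.829 = 0.94076
tin→iron→nickel→tin: 0.6873 × 0.2292 × 5.829 = 0.91824
tin→aluminium→nickel→tin: 1.223 × 0.128 × 5.829 = 0.91249
Maximum is aluminium→natgas→iron→aluminium at 1.0534; arbitrage exists.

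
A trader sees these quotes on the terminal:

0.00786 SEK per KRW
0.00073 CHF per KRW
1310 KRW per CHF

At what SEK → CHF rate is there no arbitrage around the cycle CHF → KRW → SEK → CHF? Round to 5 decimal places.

0.09712

Known legs of the cycle: 1310 × 0.00786 = 10.2966
For no arbitrage the full-cycle product must be 1, so the missing rate is 1 / 10.2966 ≈ 0.0971194.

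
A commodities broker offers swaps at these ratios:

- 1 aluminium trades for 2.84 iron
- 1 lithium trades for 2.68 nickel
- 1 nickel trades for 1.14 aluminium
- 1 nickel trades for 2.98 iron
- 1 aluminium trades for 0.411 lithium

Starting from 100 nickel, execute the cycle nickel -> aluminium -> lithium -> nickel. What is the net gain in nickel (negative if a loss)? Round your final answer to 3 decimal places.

25.569

100 nickel × 1.14 = 114 aluminium
114 aluminium × 0.411 = 46.854 lithium
46.854 lithium × 2.68 = 125.56872 nickel
Net change: 125.56872 − 100 = 25.56872 nickel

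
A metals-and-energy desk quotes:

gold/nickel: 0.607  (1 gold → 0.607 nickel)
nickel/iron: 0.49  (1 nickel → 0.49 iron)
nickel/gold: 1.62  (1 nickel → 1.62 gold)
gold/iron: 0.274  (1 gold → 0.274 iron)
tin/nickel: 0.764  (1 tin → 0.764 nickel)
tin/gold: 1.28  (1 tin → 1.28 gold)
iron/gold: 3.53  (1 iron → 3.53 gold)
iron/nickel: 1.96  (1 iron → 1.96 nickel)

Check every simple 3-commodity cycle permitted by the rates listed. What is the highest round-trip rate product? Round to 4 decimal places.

1.0499

gold→nickel→iron→gold: 0.607 × 0.49 × 3.53 = 1.04993
gold→iron→nickel→gold: 0.274 × 1.96 × 1.62 = 0.87000
Maximum is gold→nickel→iron→gold at 1.0499; arbitrage exists.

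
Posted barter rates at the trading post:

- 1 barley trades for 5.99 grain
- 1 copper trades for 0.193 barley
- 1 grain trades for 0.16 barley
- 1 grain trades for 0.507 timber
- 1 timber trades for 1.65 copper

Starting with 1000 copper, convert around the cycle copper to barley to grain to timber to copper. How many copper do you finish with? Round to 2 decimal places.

967.11

1000 copper × 0.193 = 193 barley
193 barley × 5.99 = 1156.07 grain
1156.07 grain × 0.507 = 586.12749 timber
586.12749 timber × 1.65 = 967.1103585 copper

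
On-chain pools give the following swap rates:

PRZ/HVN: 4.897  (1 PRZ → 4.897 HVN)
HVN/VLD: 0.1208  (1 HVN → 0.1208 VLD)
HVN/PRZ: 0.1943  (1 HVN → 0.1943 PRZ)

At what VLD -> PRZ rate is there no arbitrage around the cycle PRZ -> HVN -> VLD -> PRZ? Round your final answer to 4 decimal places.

1.6905

Known legs of the cycle: 4.897 × 0.1208 = 0.5915576
For no arbitrage the full-cycle product must be 1, so the missing rate is 1 / 0.5915576 ≈ 1.690452.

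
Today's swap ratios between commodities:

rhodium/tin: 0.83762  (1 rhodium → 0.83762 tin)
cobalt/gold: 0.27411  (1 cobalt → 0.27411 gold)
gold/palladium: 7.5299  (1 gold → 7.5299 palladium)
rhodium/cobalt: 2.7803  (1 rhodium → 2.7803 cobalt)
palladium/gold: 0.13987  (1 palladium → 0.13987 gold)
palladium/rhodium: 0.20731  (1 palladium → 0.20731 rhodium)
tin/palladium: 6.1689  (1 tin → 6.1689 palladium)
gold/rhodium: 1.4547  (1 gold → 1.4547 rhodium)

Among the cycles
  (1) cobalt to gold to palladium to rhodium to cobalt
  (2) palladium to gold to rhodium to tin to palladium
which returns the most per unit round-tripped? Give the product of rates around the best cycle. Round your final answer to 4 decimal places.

1.1897

(1) 0.27411 × 7.5299 × 0.20731 × 2.7803 = 1.18967
(2) 0.13987 × 1.4547 × 0.83762 × 6.1689 = 1.05136
Highest is cycle (1) at 1.1897 (>1, arbitrage).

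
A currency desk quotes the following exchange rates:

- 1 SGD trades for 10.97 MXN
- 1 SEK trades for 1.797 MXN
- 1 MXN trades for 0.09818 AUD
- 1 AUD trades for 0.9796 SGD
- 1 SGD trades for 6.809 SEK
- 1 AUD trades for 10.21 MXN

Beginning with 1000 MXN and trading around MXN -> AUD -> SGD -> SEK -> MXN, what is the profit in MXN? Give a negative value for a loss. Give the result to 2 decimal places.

1000 MXN × 0.09818 = 98.18 AUD
98.18 AUD × 0.9796 = 96.177128 SGD
96.177128 SGD × 6.809 = 654.870064552 SEK
654.870064552 SEK × 1.797 = 1176.801505999944 MXN
Net change: 1176.801505999944 − 1000 = 176.801505999944 MXN

176.80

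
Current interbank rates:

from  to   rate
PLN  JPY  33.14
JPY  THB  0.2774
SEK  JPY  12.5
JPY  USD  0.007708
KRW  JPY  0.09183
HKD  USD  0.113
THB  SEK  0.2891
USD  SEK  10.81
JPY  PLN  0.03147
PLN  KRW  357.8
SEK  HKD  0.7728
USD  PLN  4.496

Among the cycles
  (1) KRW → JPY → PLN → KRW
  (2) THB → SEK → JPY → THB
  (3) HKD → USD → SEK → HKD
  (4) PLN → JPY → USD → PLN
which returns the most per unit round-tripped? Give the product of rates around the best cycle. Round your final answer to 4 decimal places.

(1) 0.09183 × 0.03147 × 357.8 = 1.03400
(2) 0.2891 × 12.5 × 0.2774 = 1.00245
(3) 0.113 × 10.81 × 0.7728 = 0.94400
(4) 33.14 × 0.007708 × 4.496 = 1.14847
Highest is cycle (4) at 1.1485 (>1, arbitrage).

1.1485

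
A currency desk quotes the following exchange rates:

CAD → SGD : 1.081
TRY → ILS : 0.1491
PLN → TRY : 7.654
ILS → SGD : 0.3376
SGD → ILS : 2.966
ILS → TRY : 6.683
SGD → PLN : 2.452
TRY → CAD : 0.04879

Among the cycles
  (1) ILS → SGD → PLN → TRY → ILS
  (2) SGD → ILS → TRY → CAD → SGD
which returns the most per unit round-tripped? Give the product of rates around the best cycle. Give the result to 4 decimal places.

(1) 0.3376 × 2.452 × 7.654 × 0.1491 = 0.94469
(2) 2.966 × 6.683 × 0.04879 × 1.081 = 1.04544
Highest is cycle (2) at 1.0454 (>1, arbitrage).

1.0454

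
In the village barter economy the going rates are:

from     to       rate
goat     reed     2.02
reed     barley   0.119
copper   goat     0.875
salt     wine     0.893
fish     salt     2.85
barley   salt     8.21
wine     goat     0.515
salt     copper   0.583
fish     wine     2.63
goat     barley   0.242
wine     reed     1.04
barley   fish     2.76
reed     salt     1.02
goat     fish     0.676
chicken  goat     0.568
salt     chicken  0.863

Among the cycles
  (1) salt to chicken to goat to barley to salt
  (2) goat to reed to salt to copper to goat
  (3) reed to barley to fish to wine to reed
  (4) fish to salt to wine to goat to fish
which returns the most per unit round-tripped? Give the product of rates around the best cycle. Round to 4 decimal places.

1.0511

(1) 0.863 × 0.568 × 0.242 × 8.21 = 0.97391
(2) 2.02 × 1.02 × 0.583 × 0.875 = 1.05106
(3) 0.119 × 2.76 × 2.63 × 1.04 = 0.89835
(4) 2.85 × 0.893 × 0.515 × 0.676 = 0.88603
Highest is cycle (2) at 1.0511 (>1, arbitrage).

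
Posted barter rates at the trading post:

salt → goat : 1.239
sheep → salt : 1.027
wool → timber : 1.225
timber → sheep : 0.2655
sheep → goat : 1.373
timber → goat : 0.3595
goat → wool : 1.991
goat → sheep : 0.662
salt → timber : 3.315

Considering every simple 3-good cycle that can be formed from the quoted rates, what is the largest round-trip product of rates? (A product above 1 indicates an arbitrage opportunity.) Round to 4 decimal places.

timber→sheep→salt→timber: 0.2655 × 1.027 × 3.315 = 0.90390
timber→goat→wool→timber: 0.3595 × 1.991 × 1.225 = 0.87681
salt→goat→sheep→salt: 1.239 × 0.662 × 1.027 = 0.84236
Maximum is timber→sheep→salt→timber at 0.9039; no arbitrage — every cycle loses value.

0.9039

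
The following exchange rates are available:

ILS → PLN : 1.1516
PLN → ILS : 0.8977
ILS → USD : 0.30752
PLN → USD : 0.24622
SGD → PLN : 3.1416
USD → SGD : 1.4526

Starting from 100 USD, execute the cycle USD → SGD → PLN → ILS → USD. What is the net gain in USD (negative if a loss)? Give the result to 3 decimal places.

25.980

100 USD × 1.4526 = 145.26 SGD
145.26 SGD × 3.1416 = 456.348816 PLN
456.348816 PLN × 0.8977 = 409.6643321232 ILS
409.6643321232 ILS × 0.30752 = 125.979975414526464 USD
Net change: 125.979975414526464 − 100 = 25.979975414526464 USD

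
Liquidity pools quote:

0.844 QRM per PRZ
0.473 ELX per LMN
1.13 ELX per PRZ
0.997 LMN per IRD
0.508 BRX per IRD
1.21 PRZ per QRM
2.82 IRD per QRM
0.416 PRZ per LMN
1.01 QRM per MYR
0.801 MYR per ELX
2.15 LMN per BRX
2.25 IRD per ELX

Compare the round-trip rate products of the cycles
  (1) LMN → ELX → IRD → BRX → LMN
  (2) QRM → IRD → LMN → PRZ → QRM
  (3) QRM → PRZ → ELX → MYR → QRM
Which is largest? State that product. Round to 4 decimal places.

1.1624

(1) 0.473 × 2.25 × 0.508 × 2.15 = 1.16237
(2) 2.82 × 0.997 × 0.416 × 0.844 = 0.98714
(3) 1.21 × 1.13 × 0.801 × 1.01 = 1.10616
Highest is cycle (1) at 1.1624 (>1, arbitrage).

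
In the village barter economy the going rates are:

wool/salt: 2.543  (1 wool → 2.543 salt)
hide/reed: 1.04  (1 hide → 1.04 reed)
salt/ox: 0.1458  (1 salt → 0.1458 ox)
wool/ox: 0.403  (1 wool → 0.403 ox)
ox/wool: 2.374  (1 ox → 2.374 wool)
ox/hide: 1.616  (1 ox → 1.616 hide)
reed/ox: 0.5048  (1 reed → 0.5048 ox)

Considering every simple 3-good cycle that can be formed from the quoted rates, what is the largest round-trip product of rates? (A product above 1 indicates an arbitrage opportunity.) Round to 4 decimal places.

0.8802

salt→ox→wool→salt: 0.1458 × 2.374 × 2.543 = 0.88021
reed→ox→hide→reed: 0.5048 × 1.616 × 1.04 = 0.84839
Maximum is salt→ox→wool→salt at 0.8802; no arbitrage — every cycle loses value.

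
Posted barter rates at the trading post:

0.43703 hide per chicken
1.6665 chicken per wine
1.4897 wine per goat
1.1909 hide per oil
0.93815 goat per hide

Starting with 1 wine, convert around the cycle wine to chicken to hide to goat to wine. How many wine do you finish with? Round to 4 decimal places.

1.0179

1 wine × 1.6665 = 1.6665 chicken
1.6665 chicken × 0.43703 = 0.728310495 hide
0.728310495 hide × 0.93815 = 0.68326449088425 goat
0.68326449088425 goat × 1.4897 = 1.017859112070267225 wine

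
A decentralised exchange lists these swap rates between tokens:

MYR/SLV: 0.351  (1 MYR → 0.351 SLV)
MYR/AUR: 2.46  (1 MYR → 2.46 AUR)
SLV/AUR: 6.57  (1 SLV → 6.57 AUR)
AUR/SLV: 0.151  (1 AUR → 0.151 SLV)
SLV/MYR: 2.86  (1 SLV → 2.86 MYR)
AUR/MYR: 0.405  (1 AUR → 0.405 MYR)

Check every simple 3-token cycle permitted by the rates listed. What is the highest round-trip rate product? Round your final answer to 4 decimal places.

SLV→MYR→AUR→SLV: 2.86 × 2.46 × 0.151 = 1.06238
SLV→AUR→MYR→SLV: 6.57 × 0.405 × 0.351 = 0.93396
Maximum is SLV→MYR→AUR→SLV at 1.0624; arbitrage exists.

1.0624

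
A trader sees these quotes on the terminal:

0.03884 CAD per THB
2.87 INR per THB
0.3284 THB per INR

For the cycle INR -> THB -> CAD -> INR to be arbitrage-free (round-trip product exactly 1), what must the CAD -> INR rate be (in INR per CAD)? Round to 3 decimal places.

Known legs of the cycle: 0.3284 × 0.03884 = 0.012755056
For no arbitrage the full-cycle product must be 1, so the missing rate is 1 / 0.012755056 ≈ 78.40028.

78.400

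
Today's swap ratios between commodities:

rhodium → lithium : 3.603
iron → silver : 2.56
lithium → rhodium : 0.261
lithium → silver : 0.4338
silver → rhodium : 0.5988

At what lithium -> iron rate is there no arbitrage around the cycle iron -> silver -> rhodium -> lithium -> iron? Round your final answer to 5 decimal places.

Known legs of the cycle: 2.56 × 0.5988 × 3.603 = 5.523139584
For no arbitrage the full-cycle product must be 1, so the missing rate is 1 / 5.523139584 ≈ 0.1810564.

0.18106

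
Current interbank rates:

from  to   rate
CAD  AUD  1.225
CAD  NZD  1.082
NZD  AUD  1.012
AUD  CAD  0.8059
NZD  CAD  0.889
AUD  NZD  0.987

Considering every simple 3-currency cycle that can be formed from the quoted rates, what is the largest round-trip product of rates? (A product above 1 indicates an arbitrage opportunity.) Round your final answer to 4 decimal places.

1.0749

CAD→AUD→NZD→CAD: 1.225 × 0.987 × 0.889 = 1.07487
CAD→NZD→AUD→CAD: 1.082 × 1.012 × 0.8059 = 0.88245
Maximum is CAD→AUD→NZD→CAD at 1.0749; arbitrage exists.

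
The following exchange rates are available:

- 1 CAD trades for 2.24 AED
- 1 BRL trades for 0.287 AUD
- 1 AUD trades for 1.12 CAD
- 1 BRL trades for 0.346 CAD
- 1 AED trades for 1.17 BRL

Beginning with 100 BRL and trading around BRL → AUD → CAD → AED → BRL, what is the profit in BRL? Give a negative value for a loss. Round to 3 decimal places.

-15.757

100 BRL × 0.287 = 28.7 AUD
28.7 AUD × 1.12 = 32.144 CAD
32.144 CAD × 2.24 = 72.00256 AED
72.00256 AED × 1.17 = 84.2429952 BRL
Net change: 84.2429952 − 100 = -15.7570048 BRL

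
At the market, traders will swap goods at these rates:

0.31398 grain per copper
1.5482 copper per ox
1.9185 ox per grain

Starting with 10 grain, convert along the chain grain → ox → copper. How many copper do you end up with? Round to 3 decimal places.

10 grain × 1.9185 = 19.185 ox
19.185 ox × 1.5482 = 29.702217 copper

29.702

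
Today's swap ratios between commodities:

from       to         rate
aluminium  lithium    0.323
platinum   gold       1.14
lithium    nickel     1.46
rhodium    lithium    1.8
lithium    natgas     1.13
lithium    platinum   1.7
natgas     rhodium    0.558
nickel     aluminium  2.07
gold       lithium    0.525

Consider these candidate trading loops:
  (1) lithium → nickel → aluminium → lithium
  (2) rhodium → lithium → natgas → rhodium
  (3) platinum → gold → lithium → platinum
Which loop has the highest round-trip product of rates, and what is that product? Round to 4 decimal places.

1.1350

(1) 1.46 × 2.07 × 0.323 = 0.97617
(2) 1.8 × 1.13 × 0.558 = 1.13497
(3) 1.14 × 0.525 × 1.7 = 1.01745
Highest is cycle (2) at 1.1350 (>1, arbitrage).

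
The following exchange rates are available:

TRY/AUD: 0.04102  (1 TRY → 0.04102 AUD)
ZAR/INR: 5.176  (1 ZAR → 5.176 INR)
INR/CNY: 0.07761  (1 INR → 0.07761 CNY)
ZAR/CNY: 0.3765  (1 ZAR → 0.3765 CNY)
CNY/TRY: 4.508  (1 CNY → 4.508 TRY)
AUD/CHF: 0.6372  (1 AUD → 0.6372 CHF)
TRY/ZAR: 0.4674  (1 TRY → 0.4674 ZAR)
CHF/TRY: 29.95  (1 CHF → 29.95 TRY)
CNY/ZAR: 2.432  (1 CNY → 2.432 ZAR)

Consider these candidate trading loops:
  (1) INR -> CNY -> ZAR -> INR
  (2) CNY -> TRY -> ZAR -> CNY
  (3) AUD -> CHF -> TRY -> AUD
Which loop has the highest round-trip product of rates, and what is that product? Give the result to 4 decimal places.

(1) 0.07761 × 2.432 × 5.176 = 0.97696
(2) 4.508 × 0.4674 × 0.3765 = 0.79330
(3) 0.6372 × 29.95 × 0.04102 = 0.78283
Highest is cycle (1) at 0.9770 (≤1, no arbitrage).

0.9770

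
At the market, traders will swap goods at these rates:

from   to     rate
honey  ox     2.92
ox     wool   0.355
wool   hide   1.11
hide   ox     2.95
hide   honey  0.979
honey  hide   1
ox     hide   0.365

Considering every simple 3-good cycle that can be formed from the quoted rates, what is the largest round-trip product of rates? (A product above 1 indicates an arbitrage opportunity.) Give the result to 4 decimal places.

1.1624

ox→wool→hide→ox: 0.355 × 1.11 × 2.95 = 1.16245
honey→ox→hide→honey: 2.92 × 0.365 × 0.979 = 1.04342
Maximum is ox→wool→hide→ox at 1.1624; arbitrage exists.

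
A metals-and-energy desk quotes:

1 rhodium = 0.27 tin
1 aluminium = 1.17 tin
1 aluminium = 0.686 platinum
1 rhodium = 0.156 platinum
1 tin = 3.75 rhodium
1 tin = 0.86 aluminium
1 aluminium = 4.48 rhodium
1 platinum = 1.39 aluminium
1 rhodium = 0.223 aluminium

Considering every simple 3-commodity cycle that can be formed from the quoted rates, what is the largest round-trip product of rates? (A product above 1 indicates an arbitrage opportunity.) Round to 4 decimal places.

rhodium→tin→aluminium→rhodium: 0.27 × 0.86 × 4.48 = 1.04026
rhodium→aluminium→tin→rhodium: 0.223 × 1.17 × 3.75 = 0.97841
platinum→aluminium→rhodium→platinum: 1.39 × 4.48 × 0.156 = 0.97144
Maximum is rhodium→tin→aluminium→rhodium at 1.0403; arbitrage exists.

1.0403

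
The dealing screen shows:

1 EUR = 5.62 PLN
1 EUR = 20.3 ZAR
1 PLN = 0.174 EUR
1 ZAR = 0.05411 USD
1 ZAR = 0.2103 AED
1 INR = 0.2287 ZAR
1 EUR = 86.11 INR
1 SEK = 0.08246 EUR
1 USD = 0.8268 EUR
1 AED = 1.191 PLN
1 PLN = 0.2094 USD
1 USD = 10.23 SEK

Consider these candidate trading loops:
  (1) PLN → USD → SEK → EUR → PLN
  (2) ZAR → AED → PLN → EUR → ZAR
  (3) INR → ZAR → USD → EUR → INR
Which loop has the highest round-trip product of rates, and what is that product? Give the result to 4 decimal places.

(1) 0.2094 × 10.23 × 0.08246 × 5.62 = 0.99273
(2) 0.2103 × 1.191 × 0.174 × 20.3 = 0.88470
(3) 0.2287 × 0.05411 × 0.8268 × 86.11 = 0.88104
Highest is cycle (1) at 0.9927 (≤1, no arbitrage).

0.9927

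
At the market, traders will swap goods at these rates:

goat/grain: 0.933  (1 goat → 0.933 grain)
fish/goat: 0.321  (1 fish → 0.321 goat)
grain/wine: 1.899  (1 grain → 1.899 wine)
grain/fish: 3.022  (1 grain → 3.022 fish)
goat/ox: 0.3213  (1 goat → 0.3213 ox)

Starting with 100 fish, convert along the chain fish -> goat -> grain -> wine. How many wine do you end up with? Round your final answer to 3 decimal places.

100 fish × 0.321 = 32.1 goat
32.1 goat × 0.933 = 29.9493 grain
29.9493 grain × 1.899 = 56.8737207 wine

56.874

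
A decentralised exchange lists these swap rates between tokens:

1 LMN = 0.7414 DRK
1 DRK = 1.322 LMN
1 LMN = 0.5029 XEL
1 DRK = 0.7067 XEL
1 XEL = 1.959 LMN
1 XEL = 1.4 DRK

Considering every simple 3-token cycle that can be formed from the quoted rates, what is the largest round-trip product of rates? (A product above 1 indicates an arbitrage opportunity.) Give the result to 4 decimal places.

XEL→LMN→DRK→XEL: 1.959 × 0.7414 × 0.7067 = 1.02641
XEL→DRK→LMN→XEL: 1.4 × 1.322 × 0.5029 = 0.93077
Maximum is XEL→LMN→DRK→XEL at 1.0264; arbitrage exists.

1.0264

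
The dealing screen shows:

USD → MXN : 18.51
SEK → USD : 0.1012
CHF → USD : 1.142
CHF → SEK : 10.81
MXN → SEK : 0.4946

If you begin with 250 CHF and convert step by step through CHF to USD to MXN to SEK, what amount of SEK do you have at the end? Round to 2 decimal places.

250 CHF × 1.142 = 285.5 USD
285.5 USD × 18.51 = 5284.605 MXN
5284.605 MXN × 0.4946 = 2613.765633 SEK

2613.77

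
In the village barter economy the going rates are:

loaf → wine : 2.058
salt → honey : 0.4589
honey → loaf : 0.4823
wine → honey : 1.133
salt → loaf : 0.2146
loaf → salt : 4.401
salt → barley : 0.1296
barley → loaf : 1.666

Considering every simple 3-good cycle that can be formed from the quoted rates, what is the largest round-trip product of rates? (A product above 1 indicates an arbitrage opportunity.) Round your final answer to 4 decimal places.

wine→honey→loaf→wine: 1.133 × 0.4823 × 2.058 = 1.12459
loaf→salt→honey→loaf: 4.401 × 0.4589 × 0.4823 = 0.97406
loaf→salt→barley→loaf: 4.401 × 0.1296 × 1.666 = 0.95024
Maximum is wine→honey→loaf→wine at 1.1246; arbitrage exists.

1.1246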